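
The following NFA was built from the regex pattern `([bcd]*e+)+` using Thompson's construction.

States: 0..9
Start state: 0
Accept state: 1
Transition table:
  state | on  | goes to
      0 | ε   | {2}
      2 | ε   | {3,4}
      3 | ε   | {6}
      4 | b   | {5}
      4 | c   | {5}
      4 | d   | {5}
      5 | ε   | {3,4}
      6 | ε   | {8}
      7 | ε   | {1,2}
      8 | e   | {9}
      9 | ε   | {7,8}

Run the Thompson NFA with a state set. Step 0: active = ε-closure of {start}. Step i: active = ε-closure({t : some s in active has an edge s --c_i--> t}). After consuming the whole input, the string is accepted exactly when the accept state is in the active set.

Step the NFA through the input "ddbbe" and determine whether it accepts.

initial (ε-close {0}): {0,2,3,4,6,8}
'd' @ 1: {3,4,5,6,8}
'd' @ 2: {3,4,5,6,8}
'b' @ 3: {3,4,5,6,8}
'b' @ 4: {3,4,5,6,8}
'e' @ 5: {1,2,3,4,6,7,8,9}  (accept∈set)
final: {1,2,3,4,6,7,8,9}; accept 1 in set

Answer: ACCEPT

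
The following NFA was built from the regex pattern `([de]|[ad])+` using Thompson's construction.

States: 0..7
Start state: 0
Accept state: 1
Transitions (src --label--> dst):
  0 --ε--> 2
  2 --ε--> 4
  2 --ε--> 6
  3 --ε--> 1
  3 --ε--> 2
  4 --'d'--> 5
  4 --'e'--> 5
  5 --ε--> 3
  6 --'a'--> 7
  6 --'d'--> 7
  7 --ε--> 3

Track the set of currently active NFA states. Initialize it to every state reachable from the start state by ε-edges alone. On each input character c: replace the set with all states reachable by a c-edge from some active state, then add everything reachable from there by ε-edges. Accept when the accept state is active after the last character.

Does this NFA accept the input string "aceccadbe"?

S₀ = ε-closure({0}) = {0,2,4,6}
'a' @ 1: {1,2,3,4,6,7}  [accepting]
'c' @ 2: {}  — state set empty
rest 'eccadbe' ignored (set empty)
end set {} — state 1 not in

Answer: REJECT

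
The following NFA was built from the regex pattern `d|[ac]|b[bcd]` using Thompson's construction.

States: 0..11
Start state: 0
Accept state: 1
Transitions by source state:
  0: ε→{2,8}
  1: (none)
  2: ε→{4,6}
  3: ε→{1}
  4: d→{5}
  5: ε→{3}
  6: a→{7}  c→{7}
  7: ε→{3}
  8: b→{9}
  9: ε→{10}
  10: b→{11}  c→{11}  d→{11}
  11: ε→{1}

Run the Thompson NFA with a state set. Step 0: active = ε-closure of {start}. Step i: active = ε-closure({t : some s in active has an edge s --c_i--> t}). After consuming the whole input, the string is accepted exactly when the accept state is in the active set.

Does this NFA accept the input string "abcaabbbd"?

S₀ = ε-closure({0}) = {0,2,4,6,8}
'a' @ 1: {1,3,7}  [accepting]
'b' @ 2: {}  — dead — no transitions
rest 'caabbbd' ignored (set empty)
after full input: {}  (accept=1 not in)

Answer: REJECT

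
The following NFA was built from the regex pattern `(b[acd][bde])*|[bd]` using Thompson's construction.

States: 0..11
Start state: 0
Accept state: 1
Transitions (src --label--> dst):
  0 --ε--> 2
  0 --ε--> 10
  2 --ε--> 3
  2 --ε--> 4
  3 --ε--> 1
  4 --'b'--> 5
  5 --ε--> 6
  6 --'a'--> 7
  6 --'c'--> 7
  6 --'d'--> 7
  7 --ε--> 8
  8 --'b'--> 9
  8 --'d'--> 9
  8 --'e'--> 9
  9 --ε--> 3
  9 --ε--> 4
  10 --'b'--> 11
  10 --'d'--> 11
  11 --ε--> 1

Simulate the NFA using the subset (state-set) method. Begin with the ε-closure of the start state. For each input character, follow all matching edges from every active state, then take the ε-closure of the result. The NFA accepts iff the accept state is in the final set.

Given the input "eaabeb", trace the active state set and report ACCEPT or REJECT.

Answer: REJECT

Derivation:
start: ε-closure({0}) = {0,1,2,3,4,10}
'e' @ 1: {}  — no active states
rest 'aabeb' ignored (set empty)
end set {} — state 1 not in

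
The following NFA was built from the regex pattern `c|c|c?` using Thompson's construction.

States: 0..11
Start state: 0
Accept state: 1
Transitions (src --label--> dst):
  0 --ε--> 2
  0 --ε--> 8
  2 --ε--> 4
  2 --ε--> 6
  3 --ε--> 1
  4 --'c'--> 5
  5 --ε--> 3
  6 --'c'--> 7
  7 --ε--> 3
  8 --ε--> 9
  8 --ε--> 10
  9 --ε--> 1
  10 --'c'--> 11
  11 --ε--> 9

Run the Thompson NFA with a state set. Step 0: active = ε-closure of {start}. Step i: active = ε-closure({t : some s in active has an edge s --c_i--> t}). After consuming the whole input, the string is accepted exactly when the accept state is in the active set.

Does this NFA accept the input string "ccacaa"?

initial (ε-close {0}): {0,1,2,4,6,8,9,10}
'c' @ 1: {1,3,5,7,9,11}  (accept∈set)
'c' @ 2: {}  — state set empty
rest 'acaa' ignored (set empty)
after full input: {}  (accept=1 not in)

Answer: REJECT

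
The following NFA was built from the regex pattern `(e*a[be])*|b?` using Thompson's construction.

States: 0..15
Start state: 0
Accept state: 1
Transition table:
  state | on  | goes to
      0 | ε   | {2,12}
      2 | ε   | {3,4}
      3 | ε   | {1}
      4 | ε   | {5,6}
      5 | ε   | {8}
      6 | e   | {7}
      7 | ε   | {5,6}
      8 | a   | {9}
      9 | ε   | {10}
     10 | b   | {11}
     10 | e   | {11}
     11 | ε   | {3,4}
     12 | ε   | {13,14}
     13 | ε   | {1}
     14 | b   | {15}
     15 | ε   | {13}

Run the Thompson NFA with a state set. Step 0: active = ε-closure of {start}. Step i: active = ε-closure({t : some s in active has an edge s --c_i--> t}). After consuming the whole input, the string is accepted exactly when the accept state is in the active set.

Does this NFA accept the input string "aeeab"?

Answer: ACCEPT

Derivation:
S₀ = ε-closure({0}) = {0,1,2,3,4,5,6,8,12,13,14}
'a' @ 1: {9,10}
'e' @ 2: {1,3,4,5,6,8,11}  ✓accept
'e' @ 3: {5,6,7,8}
'a' @ 4: {9,10}
'b' @ 5: {1,3,4,5,6,8,11}  ✓accept
end set {1,3,4,5,6,8,11} — state 1 in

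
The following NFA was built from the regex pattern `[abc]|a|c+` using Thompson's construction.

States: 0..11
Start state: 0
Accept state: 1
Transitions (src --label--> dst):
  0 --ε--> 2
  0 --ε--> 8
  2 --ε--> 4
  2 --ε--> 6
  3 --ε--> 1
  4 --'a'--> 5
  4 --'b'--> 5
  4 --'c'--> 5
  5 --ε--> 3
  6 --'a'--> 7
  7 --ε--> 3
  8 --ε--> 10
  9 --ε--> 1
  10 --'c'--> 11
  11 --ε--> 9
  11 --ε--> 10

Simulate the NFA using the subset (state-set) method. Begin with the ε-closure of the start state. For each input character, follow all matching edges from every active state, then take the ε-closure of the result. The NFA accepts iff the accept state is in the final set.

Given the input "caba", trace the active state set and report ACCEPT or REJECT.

Answer: REJECT

Trace:
initial (ε-close {0}): {0,2,4,6,8,10}
'c' @ 1: {1,3,5,9,10,11}  ✓accept
'a' @ 2: {}  — state set empty
rest 'ba' ignored (set empty)
after full input: {}  (accept=1 not in)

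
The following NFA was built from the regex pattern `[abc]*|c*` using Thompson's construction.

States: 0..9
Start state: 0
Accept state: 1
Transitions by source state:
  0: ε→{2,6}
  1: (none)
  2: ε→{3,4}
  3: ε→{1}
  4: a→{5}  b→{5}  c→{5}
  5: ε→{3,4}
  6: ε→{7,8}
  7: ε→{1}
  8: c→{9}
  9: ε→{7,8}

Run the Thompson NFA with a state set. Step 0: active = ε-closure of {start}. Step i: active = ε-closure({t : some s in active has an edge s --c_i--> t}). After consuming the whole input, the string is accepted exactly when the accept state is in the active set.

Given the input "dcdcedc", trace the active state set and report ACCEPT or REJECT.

Answer: REJECT

Derivation:
start: ε-closure({0}) = {0,1,2,3,4,6,7,8}
'd' @ 1: {}  — dead — no transitions
rest 'cdcedc' ignored (set empty)
final: {}; accept 1 not in set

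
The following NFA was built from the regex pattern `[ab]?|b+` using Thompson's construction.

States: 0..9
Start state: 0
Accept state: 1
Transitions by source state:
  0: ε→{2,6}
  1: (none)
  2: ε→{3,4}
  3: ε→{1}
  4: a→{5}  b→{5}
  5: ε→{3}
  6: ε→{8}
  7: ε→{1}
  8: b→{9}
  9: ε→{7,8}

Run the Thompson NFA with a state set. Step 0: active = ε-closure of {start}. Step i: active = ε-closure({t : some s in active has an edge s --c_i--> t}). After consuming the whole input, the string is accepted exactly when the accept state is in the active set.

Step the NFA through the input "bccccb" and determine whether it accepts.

S₀ = ε-closure({0}) = {0,1,2,3,4,6,8}
'b' @ 1: {1,3,5,7,8,9}  (accept∈set)
'c' @ 2: {}  — state set empty
rest 'cccb' ignored (set empty)
after full input: {}  (accept=1 not in)

Answer: REJECT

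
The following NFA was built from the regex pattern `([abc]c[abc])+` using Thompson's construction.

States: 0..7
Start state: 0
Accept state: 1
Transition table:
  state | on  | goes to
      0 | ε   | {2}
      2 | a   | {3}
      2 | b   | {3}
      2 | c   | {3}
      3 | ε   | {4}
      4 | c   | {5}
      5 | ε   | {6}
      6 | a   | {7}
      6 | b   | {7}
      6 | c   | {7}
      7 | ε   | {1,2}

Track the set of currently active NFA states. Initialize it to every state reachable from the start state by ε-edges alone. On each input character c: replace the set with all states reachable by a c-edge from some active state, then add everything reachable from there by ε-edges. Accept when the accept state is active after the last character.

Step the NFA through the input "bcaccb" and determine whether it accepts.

Answer: ACCEPT

Steps:
S₀ = ε-closure({0}) = {0,2}
'b' @ 1: {3,4}
'c' @ 2: {5,6}
'a' @ 3: {1,2,7}  [accepting]
'c' @ 4: {3,4}
'c' @ 5: {5,6}
'b' @ 6: {1,2,7}  [accepting]
after full input: {1,2,7}  (accept=1 in)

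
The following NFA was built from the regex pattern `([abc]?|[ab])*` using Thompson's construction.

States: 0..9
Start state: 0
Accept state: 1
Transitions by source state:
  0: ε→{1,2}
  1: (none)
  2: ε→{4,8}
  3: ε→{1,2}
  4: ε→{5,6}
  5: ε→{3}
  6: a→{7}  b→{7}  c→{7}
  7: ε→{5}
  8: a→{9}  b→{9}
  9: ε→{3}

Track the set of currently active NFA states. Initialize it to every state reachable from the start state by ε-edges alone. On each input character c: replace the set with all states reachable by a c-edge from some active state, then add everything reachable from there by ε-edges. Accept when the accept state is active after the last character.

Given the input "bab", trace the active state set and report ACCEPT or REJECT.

Answer: ACCEPT

Trace:
start: ε-closure({0}) = {0,1,2,3,4,5,6,8}
'b' @ 1: {1,2,3,4,5,6,7,8,9}  ✓accept
'a' @ 2: {1,2,3,4,5,6,7,8,9}  ✓accept
'b' @ 3: {1,2,3,4,5,6,7,8,9}  ✓accept
after full input: {1,2,3,4,5,6,7,8,9}  (accept=1 in)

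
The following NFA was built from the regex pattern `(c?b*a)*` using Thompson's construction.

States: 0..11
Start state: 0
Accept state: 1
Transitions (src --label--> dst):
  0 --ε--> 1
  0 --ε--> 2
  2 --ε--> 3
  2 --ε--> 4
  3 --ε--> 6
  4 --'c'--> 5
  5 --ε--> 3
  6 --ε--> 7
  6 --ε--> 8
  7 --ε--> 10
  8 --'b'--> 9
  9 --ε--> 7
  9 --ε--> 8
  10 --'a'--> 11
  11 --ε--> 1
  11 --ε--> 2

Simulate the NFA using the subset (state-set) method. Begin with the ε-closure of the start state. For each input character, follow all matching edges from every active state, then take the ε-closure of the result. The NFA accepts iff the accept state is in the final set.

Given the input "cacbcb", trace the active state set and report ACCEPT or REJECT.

initial (ε-close {0}): {0,1,2,3,4,6,7,8,10}
'c' @ 1: {3,5,6,7,8,10}
'a' @ 2: {1,2,3,4,6,7,8,10,11}  [accepting]
'c' @ 3: {3,5,6,7,8,10}
'b' @ 4: {7,8,9,10}
'c' @ 5: {}  — state set empty
rest 'b' ignored (set empty)
after full input: {}  (accept=1 not in)

Answer: REJECT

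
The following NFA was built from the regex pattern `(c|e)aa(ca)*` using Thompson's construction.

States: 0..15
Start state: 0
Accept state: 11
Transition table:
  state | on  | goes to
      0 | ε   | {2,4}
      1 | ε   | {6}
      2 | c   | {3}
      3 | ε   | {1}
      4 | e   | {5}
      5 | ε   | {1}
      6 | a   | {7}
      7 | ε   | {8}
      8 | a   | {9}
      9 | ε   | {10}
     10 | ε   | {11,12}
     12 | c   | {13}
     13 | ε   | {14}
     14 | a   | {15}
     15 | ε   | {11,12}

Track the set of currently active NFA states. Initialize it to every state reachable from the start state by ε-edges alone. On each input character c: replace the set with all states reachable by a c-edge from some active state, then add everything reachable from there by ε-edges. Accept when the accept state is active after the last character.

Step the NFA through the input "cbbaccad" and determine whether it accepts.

Answer: REJECT

Steps:
start: ε-closure({0}) = {0,2,4}
'c' @ 1: {1,3,6}
'b' @ 2: {}  — no active states
rest 'baccad' ignored (set empty)
end set {} — state 11 not in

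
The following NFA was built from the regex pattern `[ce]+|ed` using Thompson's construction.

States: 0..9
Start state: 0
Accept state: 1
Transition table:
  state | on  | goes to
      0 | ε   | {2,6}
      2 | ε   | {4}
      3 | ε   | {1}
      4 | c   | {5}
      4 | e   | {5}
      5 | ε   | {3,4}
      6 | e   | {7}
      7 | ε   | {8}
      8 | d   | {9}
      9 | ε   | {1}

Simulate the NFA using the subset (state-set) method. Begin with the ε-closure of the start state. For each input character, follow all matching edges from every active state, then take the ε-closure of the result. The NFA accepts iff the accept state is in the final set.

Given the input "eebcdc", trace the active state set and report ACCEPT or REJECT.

Answer: REJECT

Derivation:
initial (ε-close {0}): {0,2,4,6}
'e' @ 1: {1,3,4,5,7,8}  ✓accept
'e' @ 2: {1,3,4,5}  ✓accept
'b' @ 3: {}  — dead — no transitions
rest 'cdc' ignored (set empty)
after full input: {}  (accept=1 not in)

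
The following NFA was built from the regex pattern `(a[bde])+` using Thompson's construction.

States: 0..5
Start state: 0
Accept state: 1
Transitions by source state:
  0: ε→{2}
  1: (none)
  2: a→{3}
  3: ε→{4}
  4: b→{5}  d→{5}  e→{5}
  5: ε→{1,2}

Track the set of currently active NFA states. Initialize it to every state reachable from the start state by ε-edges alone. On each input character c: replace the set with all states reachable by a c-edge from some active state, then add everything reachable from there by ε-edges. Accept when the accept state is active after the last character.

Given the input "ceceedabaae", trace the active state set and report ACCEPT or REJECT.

start: ε-closure({0}) = {0,2}
'c' @ 1: {}  — state set empty
rest 'eceedabaae' ignored (set empty)
after full input: {}  (accept=1 not in)

Answer: REJECT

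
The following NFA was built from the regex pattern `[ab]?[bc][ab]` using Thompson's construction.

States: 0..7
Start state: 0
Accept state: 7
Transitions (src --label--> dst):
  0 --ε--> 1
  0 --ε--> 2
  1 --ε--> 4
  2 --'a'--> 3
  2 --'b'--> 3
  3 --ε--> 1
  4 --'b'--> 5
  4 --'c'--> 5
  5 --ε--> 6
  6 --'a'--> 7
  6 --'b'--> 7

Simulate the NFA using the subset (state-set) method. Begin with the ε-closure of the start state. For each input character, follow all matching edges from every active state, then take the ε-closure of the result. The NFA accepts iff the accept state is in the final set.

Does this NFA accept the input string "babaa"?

initial (ε-close {0}): {0,1,2,4}
'b' @ 1: {1,3,4,5,6}
'a' @ 2: {7}  ✓accept
'b' @ 3: {}  — state set empty
rest 'aa' ignored (set empty)
final: {}; accept 7 not in set

Answer: REJECT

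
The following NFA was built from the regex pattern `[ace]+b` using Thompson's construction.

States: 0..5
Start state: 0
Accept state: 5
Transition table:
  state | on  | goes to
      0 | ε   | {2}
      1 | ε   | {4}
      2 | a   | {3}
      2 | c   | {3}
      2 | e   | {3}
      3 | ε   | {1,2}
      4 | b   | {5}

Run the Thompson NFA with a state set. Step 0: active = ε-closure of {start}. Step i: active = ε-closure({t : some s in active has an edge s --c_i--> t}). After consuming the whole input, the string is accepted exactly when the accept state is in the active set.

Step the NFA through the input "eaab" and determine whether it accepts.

Answer: ACCEPT

Steps:
initial (ε-close {0}): {0,2}
'e' @ 1: {1,2,3,4}
'a' @ 2: {1,2,3,4}
'a' @ 3: {1,2,3,4}
'b' @ 4: {5}  (accept∈set)
final: {5}; accept 5 in set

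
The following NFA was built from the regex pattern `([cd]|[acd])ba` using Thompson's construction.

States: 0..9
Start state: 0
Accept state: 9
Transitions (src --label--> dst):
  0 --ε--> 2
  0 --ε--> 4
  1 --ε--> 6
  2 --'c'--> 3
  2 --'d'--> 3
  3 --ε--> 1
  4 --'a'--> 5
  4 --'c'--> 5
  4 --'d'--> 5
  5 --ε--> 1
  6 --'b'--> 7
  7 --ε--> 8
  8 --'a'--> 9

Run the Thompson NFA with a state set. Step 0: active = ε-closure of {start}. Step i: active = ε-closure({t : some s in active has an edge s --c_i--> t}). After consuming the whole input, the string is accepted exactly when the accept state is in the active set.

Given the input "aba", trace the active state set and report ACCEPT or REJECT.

start: ε-closure({0}) = {0,2,4}
'a' @ 1: {1,5,6}
'b' @ 2: {7,8}
'a' @ 3: {9}  (accept∈set)
end set {9} — state 9 in

Answer: ACCEPT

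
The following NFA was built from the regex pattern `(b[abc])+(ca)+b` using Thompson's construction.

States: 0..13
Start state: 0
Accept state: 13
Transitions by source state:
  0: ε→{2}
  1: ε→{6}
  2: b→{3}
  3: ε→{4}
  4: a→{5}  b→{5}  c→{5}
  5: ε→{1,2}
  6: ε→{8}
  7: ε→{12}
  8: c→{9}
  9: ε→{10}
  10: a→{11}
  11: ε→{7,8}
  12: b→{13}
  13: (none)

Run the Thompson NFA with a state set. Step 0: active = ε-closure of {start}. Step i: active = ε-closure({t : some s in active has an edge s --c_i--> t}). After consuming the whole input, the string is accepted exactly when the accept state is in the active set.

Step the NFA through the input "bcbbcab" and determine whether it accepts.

start: ε-closure({0}) = {0,2}
'b' @ 1: {3,4}
'c' @ 2: {1,2,5,6,8}
'b' @ 3: {3,4}
'b' @ 4: {1,2,5,6,8}
'c' @ 5: {9,10}
'a' @ 6: {7,8,11,12}
'b' @ 7: {13}  [accepting]
after full input: {13}  (accept=13 in)

Answer: ACCEPT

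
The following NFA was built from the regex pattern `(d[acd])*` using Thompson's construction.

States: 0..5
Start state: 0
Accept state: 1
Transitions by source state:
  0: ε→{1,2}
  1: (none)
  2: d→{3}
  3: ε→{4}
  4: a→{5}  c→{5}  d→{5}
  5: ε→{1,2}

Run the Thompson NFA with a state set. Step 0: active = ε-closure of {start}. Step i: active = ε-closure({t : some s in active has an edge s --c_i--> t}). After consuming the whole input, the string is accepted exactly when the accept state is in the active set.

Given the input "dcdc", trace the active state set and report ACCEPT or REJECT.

initial (ε-close {0}): {0,1,2}
'd' @ 1: {3,4}
'c' @ 2: {1,2,5}  ✓accept
'd' @ 3: {3,4}
'c' @ 4: {1,2,5}  ✓accept
end set {1,2,5} — state 1 in

Answer: ACCEPT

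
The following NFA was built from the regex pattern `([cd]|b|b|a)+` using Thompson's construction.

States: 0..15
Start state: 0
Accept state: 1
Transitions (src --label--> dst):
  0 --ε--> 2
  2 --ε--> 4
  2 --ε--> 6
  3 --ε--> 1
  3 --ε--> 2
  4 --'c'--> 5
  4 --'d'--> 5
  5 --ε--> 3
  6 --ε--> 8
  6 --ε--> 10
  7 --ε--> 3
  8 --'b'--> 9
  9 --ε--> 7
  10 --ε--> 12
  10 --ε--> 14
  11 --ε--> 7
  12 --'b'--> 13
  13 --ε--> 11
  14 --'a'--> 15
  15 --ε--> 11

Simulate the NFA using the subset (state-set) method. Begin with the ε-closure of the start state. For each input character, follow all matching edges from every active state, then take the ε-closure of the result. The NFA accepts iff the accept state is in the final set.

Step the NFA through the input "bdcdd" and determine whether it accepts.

Answer: ACCEPT

Trace:
initial (ε-close {0}): {0,2,4,6,8,10,12,14}
'b' @ 1: {1,2,3,4,6,7,8,9,10,11,12,13,14}  (accept∈set)
'd' @ 2: {1,2,3,4,5,6,8,10,12,14}  (accept∈set)
'c' @ 3: {1,2,3,4,5,6,8,10,12,14}  (accept∈set)
'd' @ 4: {1,2,3,4,5,6,8,10,12,14}  (accept∈set)
'd' @ 5: {1,2,3,4,5,6,8,10,12,14}  (accept∈set)
after full input: {1,2,3,4,5,6,8,10,12,14}  (accept=1 in)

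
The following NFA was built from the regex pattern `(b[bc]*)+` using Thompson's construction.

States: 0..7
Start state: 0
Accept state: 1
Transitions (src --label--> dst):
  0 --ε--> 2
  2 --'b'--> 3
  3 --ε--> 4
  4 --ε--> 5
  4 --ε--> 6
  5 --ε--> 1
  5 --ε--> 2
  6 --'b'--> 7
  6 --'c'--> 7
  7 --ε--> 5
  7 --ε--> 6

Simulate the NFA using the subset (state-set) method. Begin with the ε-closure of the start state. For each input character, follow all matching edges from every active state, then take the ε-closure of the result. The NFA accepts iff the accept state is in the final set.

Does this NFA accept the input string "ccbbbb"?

Answer: REJECT

Trace:
initial (ε-close {0}): {0,2}
'c' @ 1: {}  — dead — no transitions
rest 'cbbbb' ignored (set empty)
after full input: {}  (accept=1 not in)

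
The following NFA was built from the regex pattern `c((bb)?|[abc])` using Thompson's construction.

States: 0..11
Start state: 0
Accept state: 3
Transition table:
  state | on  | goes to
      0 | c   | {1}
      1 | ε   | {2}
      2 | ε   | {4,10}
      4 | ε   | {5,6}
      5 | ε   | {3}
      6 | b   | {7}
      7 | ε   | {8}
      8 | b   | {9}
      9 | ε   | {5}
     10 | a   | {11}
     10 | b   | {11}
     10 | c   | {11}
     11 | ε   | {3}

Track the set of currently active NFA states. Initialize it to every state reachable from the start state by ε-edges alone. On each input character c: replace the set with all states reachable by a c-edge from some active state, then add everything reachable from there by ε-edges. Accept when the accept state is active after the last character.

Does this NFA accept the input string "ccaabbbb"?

start: ε-closure({0}) = {0}
'c' @ 1: {1,2,3,4,5,6,10}  (accept∈set)
'c' @ 2: {3,11}  (accept∈set)
'a' @ 3: {}  — no active states
rest 'abbbb' ignored (set empty)
after full input: {}  (accept=3 not in)

Answer: REJECT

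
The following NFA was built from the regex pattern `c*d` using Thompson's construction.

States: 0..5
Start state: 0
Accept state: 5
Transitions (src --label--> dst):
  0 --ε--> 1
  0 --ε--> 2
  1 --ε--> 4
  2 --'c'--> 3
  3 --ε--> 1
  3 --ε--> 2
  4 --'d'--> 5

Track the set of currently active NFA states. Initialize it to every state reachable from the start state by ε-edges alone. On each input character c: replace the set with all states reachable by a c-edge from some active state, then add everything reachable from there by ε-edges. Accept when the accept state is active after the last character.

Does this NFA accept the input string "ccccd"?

Answer: ACCEPT

Steps:
start: ε-closure({0}) = {0,1,2,4}
'c' @ 1: {1,2,3,4}
'c' @ 2: {1,2,3,4}
'c' @ 3: {1,2,3,4}
'c' @ 4: {1,2,3,4}
'd' @ 5: {5}  [accepting]
after full input: {5}  (accept=5 in)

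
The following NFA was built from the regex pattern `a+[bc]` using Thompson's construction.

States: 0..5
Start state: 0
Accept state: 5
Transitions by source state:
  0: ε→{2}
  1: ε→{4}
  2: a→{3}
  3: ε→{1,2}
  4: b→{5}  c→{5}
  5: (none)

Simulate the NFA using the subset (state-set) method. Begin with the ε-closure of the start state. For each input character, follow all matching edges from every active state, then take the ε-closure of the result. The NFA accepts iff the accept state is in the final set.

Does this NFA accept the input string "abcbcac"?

Answer: REJECT

Steps:
start: ε-closure({0}) = {0,2}
'a' @ 1: {1,2,3,4}
'b' @ 2: {5}  [accepting]
'c' @ 3: {}  — dead — no transitions
rest 'bcac' ignored (set empty)
final: {}; accept 5 not in set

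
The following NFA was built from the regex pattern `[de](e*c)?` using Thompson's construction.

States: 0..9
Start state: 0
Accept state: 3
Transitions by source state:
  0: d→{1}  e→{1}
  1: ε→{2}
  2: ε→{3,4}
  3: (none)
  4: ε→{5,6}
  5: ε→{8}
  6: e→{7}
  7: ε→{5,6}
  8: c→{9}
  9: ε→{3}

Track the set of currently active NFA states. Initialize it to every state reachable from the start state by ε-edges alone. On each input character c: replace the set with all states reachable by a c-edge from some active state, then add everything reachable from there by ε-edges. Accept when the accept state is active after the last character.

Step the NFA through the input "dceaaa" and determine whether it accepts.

S₀ = ε-closure({0}) = {0}
'd' @ 1: {1,2,3,4,5,6,8}  ✓accept
'c' @ 2: {3,9}  ✓accept
'e' @ 3: {}  — no active states
rest 'aaa' ignored (set empty)
after full input: {}  (accept=3 not in)

Answer: REJECT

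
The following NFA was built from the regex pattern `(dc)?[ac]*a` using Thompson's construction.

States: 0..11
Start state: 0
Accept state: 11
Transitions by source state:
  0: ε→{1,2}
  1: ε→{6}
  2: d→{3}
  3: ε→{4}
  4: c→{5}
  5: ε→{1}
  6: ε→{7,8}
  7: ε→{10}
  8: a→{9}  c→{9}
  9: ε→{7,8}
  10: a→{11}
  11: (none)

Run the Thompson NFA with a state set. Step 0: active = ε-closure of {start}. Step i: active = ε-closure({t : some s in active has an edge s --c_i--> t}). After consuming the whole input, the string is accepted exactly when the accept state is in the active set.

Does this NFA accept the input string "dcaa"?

start: ε-closure({0}) = {0,1,2,6,7,8,10}
'd' @ 1: {3,4}
'c' @ 2: {1,5,6,7,8,10}
'a' @ 3: {7,8,9,10,11}  (accept∈set)
'a' @ 4: {7,8,9,10,11}  (accept∈set)
after full input: {7,8,9,10,11}  (accept=11 in)

Answer: ACCEPT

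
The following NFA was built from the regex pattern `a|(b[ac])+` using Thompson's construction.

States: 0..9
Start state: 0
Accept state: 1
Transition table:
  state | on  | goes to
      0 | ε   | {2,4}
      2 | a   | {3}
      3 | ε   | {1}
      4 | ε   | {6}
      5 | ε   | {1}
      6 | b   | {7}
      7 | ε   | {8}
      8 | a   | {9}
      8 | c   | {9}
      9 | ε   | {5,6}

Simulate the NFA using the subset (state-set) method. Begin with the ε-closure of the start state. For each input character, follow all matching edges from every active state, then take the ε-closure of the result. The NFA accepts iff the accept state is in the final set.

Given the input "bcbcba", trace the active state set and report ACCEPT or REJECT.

Answer: ACCEPT

Derivation:
initial (ε-close {0}): {0,2,4,6}
'b' @ 1: {7,8}
'c' @ 2: {1,5,6,9}  (accept∈set)
'b' @ 3: {7,8}
'c' @ 4: {1,5,6,9}  (accept∈set)
'b' @ 5: {7,8}
'a' @ 6: {1,5,6,9}  (accept∈set)
end set {1,5,6,9} — state 1 in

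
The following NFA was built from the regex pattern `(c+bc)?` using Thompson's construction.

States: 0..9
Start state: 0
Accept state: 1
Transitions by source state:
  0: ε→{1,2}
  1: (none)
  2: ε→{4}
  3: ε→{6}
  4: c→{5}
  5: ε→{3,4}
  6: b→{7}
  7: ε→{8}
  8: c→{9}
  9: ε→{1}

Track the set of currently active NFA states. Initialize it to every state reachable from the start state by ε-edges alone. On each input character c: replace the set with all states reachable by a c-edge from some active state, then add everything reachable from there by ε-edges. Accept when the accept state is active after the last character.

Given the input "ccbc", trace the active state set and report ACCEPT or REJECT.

Answer: ACCEPT

Trace:
S₀ = ε-closure({0}) = {0,1,2,4}
'c' @ 1: {3,4,5,6}
'c' @ 2: {3,4,5,6}
'b' @ 3: {7,8}
'c' @ 4: {1,9}  ✓accept
final: {1,9}; accept 1 in set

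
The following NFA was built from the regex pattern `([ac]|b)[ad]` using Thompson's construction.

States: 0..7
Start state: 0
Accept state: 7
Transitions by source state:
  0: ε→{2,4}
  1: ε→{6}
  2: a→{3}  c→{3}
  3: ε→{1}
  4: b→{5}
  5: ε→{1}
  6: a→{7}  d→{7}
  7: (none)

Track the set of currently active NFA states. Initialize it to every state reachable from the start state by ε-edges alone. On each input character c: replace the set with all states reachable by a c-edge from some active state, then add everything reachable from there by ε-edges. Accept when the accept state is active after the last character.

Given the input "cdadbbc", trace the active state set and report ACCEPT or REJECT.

S₀ = ε-closure({0}) = {0,2,4}
'c' @ 1: {1,3,6}
'd' @ 2: {7}  ✓accept
'a' @ 3: {}  — state set empty
rest 'dbbc' ignored (set empty)
end set {} — state 7 not in

Answer: REJECT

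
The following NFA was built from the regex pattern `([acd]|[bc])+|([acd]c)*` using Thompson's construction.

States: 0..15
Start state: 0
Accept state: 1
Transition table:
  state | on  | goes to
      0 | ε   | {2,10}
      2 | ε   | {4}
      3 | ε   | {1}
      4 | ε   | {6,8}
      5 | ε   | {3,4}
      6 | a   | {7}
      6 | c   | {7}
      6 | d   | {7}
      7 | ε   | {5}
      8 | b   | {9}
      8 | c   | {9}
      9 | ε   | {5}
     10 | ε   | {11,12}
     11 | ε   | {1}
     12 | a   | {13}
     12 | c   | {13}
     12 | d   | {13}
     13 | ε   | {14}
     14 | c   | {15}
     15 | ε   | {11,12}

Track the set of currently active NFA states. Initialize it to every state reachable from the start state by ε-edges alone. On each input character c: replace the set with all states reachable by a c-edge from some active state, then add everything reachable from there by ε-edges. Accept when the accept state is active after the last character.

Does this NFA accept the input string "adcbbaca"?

S₀ = ε-closure({0}) = {0,1,2,4,6,8,10,11,12}
'a' @ 1: {1,3,4,5,6,7,8,13,14}  [accepting]
'd' @ 2: {1,3,4,5,6,7,8}  [accepting]
'c' @ 3: {1,3,4,5,6,7,8,9}  [accepting]
'b' @ 4: {1,3,4,5,6,8,9}  [accepting]
'b' @ 5: {1,3,4,5,6,8,9}  [accepting]
'a' @ 6: {1,3,4,5,6,7,8}  [accepting]
'c' @ 7: {1,3,4,5,6,7,8,9}  [accepting]
'a' @ 8: {1,3,4,5,6,7,8}  [accepting]
after full input: {1,3,4,5,6,7,8}  (accept=1 in)

Answer: ACCEPT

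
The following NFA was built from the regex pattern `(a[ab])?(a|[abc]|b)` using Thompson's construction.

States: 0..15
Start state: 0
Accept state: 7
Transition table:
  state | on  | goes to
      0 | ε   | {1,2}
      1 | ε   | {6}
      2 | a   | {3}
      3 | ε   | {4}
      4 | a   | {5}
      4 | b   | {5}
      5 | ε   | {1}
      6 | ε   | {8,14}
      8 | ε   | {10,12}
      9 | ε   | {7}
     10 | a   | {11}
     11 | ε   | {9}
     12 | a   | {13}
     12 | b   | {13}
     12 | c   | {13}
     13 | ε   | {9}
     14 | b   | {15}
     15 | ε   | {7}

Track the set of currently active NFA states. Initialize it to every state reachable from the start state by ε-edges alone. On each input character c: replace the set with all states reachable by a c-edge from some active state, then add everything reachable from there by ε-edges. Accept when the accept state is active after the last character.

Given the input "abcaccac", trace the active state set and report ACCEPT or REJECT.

Answer: REJECT

Derivation:
S₀ = ε-closure({0}) = {0,1,2,6,8,10,12,14}
'a' @ 1: {3,4,7,9,11,13}  ✓accept
'b' @ 2: {1,5,6,8,10,12,14}
'c' @ 3: {7,9,13}  ✓accept
'a' @ 4: {}  — dead — no transitions
rest 'ccac' ignored (set empty)
end set {} — state 7 not in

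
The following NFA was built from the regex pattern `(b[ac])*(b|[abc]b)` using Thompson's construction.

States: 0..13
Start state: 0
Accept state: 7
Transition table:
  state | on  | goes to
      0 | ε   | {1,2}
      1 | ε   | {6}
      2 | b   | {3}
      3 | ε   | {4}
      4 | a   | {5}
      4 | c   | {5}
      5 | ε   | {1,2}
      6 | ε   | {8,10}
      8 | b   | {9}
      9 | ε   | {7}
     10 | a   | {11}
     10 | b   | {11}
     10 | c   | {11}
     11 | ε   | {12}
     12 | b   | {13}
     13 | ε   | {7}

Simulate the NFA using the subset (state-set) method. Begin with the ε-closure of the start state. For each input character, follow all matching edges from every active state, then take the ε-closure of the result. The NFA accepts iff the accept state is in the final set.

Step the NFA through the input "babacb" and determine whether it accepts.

Answer: ACCEPT

Steps:
S₀ = ε-closure({0}) = {0,1,2,6,8,10}
'b' @ 1: {3,4,7,9,11,12}  (accept∈set)
'a' @ 2: {1,2,5,6,8,10}
'b' @ 3: {3,4,7,9,11,12}  (accept∈set)
'a' @ 4: {1,2,5,6,8,10}
'c' @ 5: {11,12}
'b' @ 6: {7,13}  (accept∈set)
end set {7,13} — state 7 in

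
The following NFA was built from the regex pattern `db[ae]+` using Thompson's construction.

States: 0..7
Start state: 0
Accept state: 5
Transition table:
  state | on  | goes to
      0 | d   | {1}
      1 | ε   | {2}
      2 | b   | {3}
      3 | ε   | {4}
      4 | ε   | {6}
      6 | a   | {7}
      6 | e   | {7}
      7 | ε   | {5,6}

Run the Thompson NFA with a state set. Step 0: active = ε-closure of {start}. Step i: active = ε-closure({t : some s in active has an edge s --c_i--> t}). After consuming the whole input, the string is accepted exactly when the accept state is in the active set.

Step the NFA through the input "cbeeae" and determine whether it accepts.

Answer: REJECT

Trace:
S₀ = ε-closure({0}) = {0}
'c' @ 1: {}  — no active states
rest 'beeae' ignored (set empty)
final: {}; accept 5 not in set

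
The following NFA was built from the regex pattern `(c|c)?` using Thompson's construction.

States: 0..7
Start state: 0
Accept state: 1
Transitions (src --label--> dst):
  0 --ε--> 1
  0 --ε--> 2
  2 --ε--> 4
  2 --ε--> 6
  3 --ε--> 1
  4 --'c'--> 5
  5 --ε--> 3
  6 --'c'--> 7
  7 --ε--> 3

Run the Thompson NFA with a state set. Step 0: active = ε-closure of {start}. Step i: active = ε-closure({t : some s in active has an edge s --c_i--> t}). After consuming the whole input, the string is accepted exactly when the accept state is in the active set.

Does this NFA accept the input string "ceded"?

start: ε-closure({0}) = {0,1,2,4,6}
'c' @ 1: {1,3,5,7}  (accept∈set)
'e' @ 2: {}  — dead — no transitions
rest 'ded' ignored (set empty)
after full input: {}  (accept=1 not in)

Answer: REJECT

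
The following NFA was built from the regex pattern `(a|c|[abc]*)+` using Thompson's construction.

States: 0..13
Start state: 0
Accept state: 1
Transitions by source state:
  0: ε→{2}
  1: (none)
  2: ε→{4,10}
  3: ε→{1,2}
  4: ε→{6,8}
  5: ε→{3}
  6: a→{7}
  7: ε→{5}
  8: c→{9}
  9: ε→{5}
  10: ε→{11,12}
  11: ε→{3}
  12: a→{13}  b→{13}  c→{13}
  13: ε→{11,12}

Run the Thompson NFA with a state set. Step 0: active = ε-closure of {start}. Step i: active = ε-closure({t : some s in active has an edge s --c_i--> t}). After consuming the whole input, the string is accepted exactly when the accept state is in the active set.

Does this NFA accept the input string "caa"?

S₀ = ε-closure({0}) = {0,1,2,3,4,6,8,10,11,12}
'c' @ 1: {1,2,3,4,5,6,8,9,10,11,12,13}  ✓accept
'a' @ 2: {1,2,3,4,5,6,7,8,10,11,12,13}  ✓accept
'a' @ 3: {1,2,3,4,5,6,7,8,10,11,12,13}  ✓accept
after full input: {1,2,3,4,5,6,7,8,10,11,12,13}  (accept=1 in)

Answer: ACCEPT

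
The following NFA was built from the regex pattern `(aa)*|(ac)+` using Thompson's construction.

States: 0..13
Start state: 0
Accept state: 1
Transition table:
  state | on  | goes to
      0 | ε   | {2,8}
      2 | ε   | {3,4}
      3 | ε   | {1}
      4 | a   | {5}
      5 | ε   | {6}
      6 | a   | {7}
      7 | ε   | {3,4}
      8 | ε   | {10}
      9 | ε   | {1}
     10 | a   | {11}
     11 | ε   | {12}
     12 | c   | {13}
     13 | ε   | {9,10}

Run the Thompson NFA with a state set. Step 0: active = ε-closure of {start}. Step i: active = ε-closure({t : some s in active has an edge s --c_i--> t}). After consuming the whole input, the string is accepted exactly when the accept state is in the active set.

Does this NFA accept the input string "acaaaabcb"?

Answer: REJECT

Steps:
start: ε-closure({0}) = {0,1,2,3,4,8,10}
'a' @ 1: {5,6,11,12}
'c' @ 2: {1,9,10,13}  (accept∈set)
'a' @ 3: {11,12}
'a' @ 4: {}  — state set empty
rest 'aabcb' ignored (set empty)
final: {}; accept 1 not in set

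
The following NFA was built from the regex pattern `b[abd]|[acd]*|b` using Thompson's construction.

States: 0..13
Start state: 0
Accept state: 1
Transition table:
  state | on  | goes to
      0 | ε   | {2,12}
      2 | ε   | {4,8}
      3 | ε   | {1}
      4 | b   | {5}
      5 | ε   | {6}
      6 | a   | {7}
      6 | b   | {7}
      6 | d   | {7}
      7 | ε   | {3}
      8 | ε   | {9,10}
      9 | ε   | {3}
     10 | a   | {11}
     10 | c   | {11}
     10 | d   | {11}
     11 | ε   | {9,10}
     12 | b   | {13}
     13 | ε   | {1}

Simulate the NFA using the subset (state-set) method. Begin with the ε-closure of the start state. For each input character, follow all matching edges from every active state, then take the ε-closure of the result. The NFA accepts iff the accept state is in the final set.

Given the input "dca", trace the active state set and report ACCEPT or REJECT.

start: ε-closure({0}) = {0,1,2,3,4,8,9,10,12}
'd' @ 1: {1,3,9,10,11}  (accept∈set)
'c' @ 2: {1,3,9,10,11}  (accept∈set)
'a' @ 3: {1,3,9,10,11}  (accept∈set)
after full input: {1,3,9,10,11}  (accept=1 in)

Answer: ACCEPT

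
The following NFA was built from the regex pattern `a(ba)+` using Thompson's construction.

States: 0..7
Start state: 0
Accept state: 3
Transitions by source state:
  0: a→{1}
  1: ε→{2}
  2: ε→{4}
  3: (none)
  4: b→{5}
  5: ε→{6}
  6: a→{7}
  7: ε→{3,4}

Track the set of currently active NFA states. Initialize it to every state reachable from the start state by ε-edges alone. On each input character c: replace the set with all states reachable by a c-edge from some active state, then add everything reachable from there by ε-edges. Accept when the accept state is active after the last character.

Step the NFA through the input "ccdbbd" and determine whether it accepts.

Answer: REJECT

Steps:
initial (ε-close {0}): {0}
'c' @ 1: {}  — state set empty
rest 'cdbbd' ignored (set empty)
after full input: {}  (accept=3 not in)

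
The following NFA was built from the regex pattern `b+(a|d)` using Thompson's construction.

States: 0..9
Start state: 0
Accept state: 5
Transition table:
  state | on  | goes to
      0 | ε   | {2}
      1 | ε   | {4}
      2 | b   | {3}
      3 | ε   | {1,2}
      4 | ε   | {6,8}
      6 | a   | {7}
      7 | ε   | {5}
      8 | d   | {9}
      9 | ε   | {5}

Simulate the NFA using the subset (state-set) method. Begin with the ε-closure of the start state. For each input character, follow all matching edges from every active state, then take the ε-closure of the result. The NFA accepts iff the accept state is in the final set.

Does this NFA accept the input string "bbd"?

Answer: ACCEPT

Steps:
S₀ = ε-closure({0}) = {0,2}
'b' @ 1: {1,2,3,4,6,8}
'b' @ 2: {1,2,3,4,6,8}
'd' @ 3: {5,9}  [accepting]
final: {5,9}; accept 5 in set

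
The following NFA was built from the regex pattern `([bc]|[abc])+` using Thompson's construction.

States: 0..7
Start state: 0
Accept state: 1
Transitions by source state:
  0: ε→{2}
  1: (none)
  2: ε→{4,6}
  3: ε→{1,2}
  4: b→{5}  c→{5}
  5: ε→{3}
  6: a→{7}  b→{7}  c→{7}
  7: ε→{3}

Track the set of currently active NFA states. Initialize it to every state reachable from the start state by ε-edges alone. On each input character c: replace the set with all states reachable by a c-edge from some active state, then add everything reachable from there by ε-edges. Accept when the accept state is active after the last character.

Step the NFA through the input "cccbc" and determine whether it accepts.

S₀ = ε-closure({0}) = {0,2,4,6}
'c' @ 1: {1,2,3,4,5,6,7}  (accept∈set)
'c' @ 2: {1,2,3,4,5,6,7}  (accept∈set)
'c' @ 3: {1,2,3,4,5,6,7}  (accept∈set)
'b' @ 4: {1,2,3,4,5,6,7}  (accept∈set)
'c' @ 5: {1,2,3,4,5,6,7}  (accept∈set)
end set {1,2,3,4,5,6,7} — state 1 in

Answer: ACCEPT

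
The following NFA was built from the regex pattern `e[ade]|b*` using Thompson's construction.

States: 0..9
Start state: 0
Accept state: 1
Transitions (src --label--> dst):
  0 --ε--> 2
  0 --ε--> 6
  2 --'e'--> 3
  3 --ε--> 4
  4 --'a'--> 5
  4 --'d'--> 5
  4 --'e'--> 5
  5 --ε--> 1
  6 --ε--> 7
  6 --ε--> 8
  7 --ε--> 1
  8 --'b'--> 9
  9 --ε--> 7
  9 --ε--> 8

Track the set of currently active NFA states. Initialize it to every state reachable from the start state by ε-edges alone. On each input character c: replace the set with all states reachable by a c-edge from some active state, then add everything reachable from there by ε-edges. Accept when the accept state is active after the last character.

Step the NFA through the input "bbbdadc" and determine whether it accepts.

Answer: REJECT

Derivation:
start: ε-closure({0}) = {0,1,2,6,7,8}
'b' @ 1: {1,7,8,9}  (accept∈set)
'b' @ 2: {1,7,8,9}  (accept∈set)
'b' @ 3: {1,7,8,9}  (accept∈set)
'd' @ 4: {}  — state set empty
rest 'adc' ignored (set empty)
end set {} — state 1 not in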